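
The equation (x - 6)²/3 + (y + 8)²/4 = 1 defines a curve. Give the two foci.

Center (6, -8). The larger denominator 4 sits under the y-term, so the major axis is vertical; a² = 4, b² = 3.
c² = a² - b² = 4 - 3 = 1, so c = 1.
Foci lie on the vertical axis through the center: (h, k ± c).

(6, -9) and (6, -7)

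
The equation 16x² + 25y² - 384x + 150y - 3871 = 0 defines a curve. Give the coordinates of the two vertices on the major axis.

Collect terms: 16(x² - 24x) + 25(y² + 6y) = 3871
Complete the square in x and y: 16(x - 12)² + 25(y + 3)² = 3871 + 2304 + 225 = 6400
Divide by 6400: (x - 12)²/400 + (y + 3)²/256 = 1
Ellipse, center (12, -3), major axis horizontal; a² = 400, b² = 256.
a = 20. Vertices at (h ± a, k).

(-8, -3) and (32, -3)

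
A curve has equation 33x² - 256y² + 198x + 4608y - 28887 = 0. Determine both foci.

(-20, 9) and (14, 9)

Rearranging, 33(x² + 6x) -256(y² - 18y) = 28887.
33(x + 3)² -256(y - 9)² = 28887 + 297 - 20736 = 8448
Divide through by 8448 to get (x + 3)²/256 - (y - 9)²/33 = 1.
Hyperbola, center (-3, 9), transverse axis horizontal; a² = 256, b² = 33.
c² = a² + b² = 256 + 33 = 289, so c = 17.
Foci lie on the horizontal axis through the center: (h ± c, k).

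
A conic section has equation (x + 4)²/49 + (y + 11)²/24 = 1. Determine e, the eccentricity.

e = 5/7

Center (-4, -11). The larger denominator 49 sits under the x-term, so the major axis is horizontal; a² = 49, b² = 24.
c² = a² - b² = 25, so c = 5.
e = c/a = 5/7.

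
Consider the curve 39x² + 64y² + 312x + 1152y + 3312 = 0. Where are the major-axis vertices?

39(x² + 8x) + 64(y² + 18y) = -3312
Completing the square gives 39(x + 4)² + 64(y + 9)² = -3312 + 624 + 5184 = 2496.
Dividing both sides by 2496: (x + 4)²/64 + (y + 9)²/39 = 1
Ellipse, center (-4, -9), major axis horizontal; a² = 64, b² = 39.
a = 8. Vertices at (h ± a, k).

(-12, -9) and (4, -9)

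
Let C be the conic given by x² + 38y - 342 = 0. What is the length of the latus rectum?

38

Only x is squared. Complete the square in x: x² = -38(y - 9).
Vertex (0, 9); 4p = -38 so p = -19/2. Opens down.
Latus rectum length = |4p| = 38.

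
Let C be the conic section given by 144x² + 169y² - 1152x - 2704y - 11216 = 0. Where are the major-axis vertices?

(-9, 8) and (17, 8)

144(x² - 8x) + 169(y² - 16y) = 11216
Complete the square in x and y: 144(x - 4)² + 169(y - 8)² = 11216 + 2304 + 10816 = 24336
Dividing both sides by 24336: (x - 4)²/169 + (y - 8)²/144 = 1
Ellipse, center (4, 8), major axis horizontal; a² = 169, b² = 144.
a = 13. Vertices at (h ± a, k).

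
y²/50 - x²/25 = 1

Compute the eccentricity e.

e = √6/2

Center (0, 0). The positive term is the y-term, so the transverse axis is vertical; a² = 50, b² = 25.
c² = a² + b² = 75, so c = 5√3.
e = c/a = 5√3/5√2 = √6/2.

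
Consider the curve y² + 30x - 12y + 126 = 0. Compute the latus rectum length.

30

Only y is squared. Complete the square in y: (y - 6)² = -30(x + 3).
Vertex (-3, 6); 4p = -30 so p = -15/2. Opens left.
Latus rectum length = |4p| = 30.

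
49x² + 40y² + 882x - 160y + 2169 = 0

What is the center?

Group the x- and y-terms: 49(x² + 18x) + 40(y² - 4y) = -2169
Complete the square in x and y: 49(x + 9)² + 40(y - 2)² = -2169 + 3969 + 160 = 1960
Dividing both sides by 1960: (x + 9)²/40 + (y - 2)²/49 = 1
Ellipse with center (-9, 2).

(-9, 2)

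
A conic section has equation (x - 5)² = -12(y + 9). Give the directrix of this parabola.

Vertex (5, -9); 4p = -12 so p = -3. Opens down.
Directrix is the horizontal line y = k − p = -9 − (-3) = -6.

y = -6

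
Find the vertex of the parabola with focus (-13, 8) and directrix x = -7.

(-10, 8)

The vertex is the midpoint between the focus and the directrix along the axis of symmetry.
Axis is horizontal (directrix is vertical). Vertex x-coordinate = (-13 + (-7))/2 = -10; y-coordinate = 8.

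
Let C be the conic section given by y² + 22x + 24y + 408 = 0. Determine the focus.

Only y is squared. Complete the square in y: (y + 12)² = -22(x + 12).
Vertex (-12, -12); 4p = -22 so p = -11/2. Opens left.
Focus is p units from the vertex along the axis: (h + p, k).

(-35/2, -12)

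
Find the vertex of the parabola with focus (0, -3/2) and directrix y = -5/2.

(0, -2)

The vertex is the midpoint between the focus and the directrix along the axis of symmetry.
Axis is vertical (directrix is horizontal). Vertex y-coordinate = (-3/2 + (-5/2))/2 = -2; x-coordinate = 0.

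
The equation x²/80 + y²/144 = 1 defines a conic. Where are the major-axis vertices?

(0, -12) and (0, 12)

Center (0, 0). The larger denominator 144 sits under the y-term, so the major axis is vertical; a² = 144, b² = 80.
a = 12. Vertices at (h, k ± a).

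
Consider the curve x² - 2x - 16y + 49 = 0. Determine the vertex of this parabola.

Only x is squared. Complete the square in x: (x - 1)² = 16(y - 3).
Vertex (1, 3); 4p = 16 so p = 4. Opens up.

(1, 3)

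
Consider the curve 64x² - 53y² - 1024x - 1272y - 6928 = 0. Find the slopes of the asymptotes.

8√53/53 and -8√53/53

Collect terms: 64(x² - 16x) -53(y² + 24y) = 6928
Complete the square in x and y: 64(x - 8)² -53(y + 12)² = 6928 + 4096 - 7632 = 3392
Divide through by 3392 to get (x - 8)²/53 - (y + 12)²/64 = 1.
Hyperbola, center (8, -12), transverse axis horizontal; a² = 53, b² = 64.
For a horizontal hyperbola the asymptotes have slope ±b/a.
Here that is ±8/√53 = ±8√53/53.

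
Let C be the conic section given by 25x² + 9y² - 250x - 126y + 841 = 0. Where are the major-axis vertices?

(5, 2) and (5, 12)

25(x² - 10x) + 9(y² - 14y) = -841
25(x - 5)² + 9(y - 7)² = -841 + 625 + 441 = 225
Divide through by 225 to get (x - 5)²/9 + (y - 7)²/25 = 1.
Ellipse, center (5, 7), major axis vertical; a² = 25, b² = 9.
a = 5. Vertices at (h, k ± a).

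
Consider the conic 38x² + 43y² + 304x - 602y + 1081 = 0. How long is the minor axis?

38(x² + 8x) + 43(y² - 14y) = -1081
Completing the square gives 38(x + 4)² + 43(y - 7)² = -1081 + 608 + 2107 = 1634.
Dividing both sides by 1634: (x + 4)²/43 + (y - 7)²/38 = 1
Ellipse, center (-4, 7), major axis horizontal; a² = 43, b² = 38.
b² = 38 so b = √38; the minor axis has length 2b = 2√38.

2√38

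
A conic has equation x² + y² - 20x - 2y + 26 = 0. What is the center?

Rearranging, (x² - 20x) + (y² - 2y) = -26.
Complete the square in x and y: (x - 10)² + (y - 1)² = -26 + 100 + 1 = 75
So (x - 10)² + (y - 1)² = 75.
Circle centered at (10, 1) with r² = 75.

(10, 1)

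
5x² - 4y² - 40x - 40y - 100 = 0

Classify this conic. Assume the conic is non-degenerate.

No xy term. Coefficients of x² and y² are A = 5, C = -4.
A and C have opposite signs ⇒ hyperbola.

hyperbola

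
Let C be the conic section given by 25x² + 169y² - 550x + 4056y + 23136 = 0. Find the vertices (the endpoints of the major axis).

25(x² - 22x) + 169(y² + 24y) = -23136
Complete the square: 25(x - 11)² + 169(y + 12)² = -23136 + 3025 + 24336 = 4225
Divide by 4225: (x - 11)²/169 + (y + 12)²/25 = 1
Ellipse, center (11, -12), major axis horizontal; a² = 169, b² = 25.
a = 13. Vertices at (h ± a, k).

(-2, -12) and (24, -12)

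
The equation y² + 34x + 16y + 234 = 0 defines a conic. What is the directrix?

Only y is squared. Complete the square in y: (y + 8)² = -34(x + 5).
Vertex (-5, -8); 4p = -34 so p = -17/2. Opens left.
Directrix is the vertical line x = h − p = -5 − (-17/2) = 7/2.

x = 7/2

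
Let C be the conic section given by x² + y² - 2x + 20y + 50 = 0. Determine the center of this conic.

Group the x- and y-terms: (x² - 2x) + (y² + 20y) = -50
Complete the square: (x - 1)² + (y + 10)² = -50 + 1 + 100 = 51
So (x - 1)² + (y + 10)² = 51.
Circle centered at (1, -10) with r² = 51.

(1, -10)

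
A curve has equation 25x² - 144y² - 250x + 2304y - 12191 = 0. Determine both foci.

Rearranging, 25(x² - 10x) -144(y² - 16y) = 12191.
25(x - 5)² -144(y - 8)² = 12191 + 625 - 9216 = 3600
Dividing both sides by 3600: (x - 5)²/144 - (y - 8)²/25 = 1
Hyperbola, center (5, 8), transverse axis horizontal; a² = 144, b² = 25.
c² = a² + b² = 144 + 25 = 169, so c = 13.
Foci lie on the horizontal axis through the center: (h ± c, k).

(-8, 8) and (18, 8)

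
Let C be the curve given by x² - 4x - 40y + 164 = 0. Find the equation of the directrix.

Only x is squared. Complete the square in x: (x - 2)² = 40(y - 4).
Vertex (2, 4); 4p = 40 so p = 10. Opens up.
Directrix is the horizontal line y = k − p = 4 − (10) = -6.

y = -6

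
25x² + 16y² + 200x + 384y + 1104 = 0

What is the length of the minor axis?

Collect terms: 25(x² + 8x) + 16(y² + 24y) = -1104
Complete the square in x and y: 25(x + 4)² + 16(y + 12)² = -1104 + 400 + 2304 = 1600
Divide by 1600: (x + 4)²/64 + (y + 12)²/100 = 1
Ellipse, center (-4, -12), major axis vertical; a² = 100, b² = 64.
b² = 64 so b = 8; the minor axis has length 2b = 16.

16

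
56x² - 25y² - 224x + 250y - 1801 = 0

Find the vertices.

Group the x- and y-terms: 56(x² - 4x) -25(y² - 10y) = 1801
Complete the square: 56(x - 2)² -25(y - 5)² = 1801 + 224 - 625 = 1400
Dividing both sides by 1400: (x - 2)²/25 - (y - 5)²/56 = 1
Hyperbola, center (2, 5), transverse axis horizontal; a² = 25, b² = 56.
a = 5. Vertices at (h ± a, k).

(-3, 5) and (7, 5)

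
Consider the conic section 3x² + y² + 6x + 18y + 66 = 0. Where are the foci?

(-1, -9 - 2√3) and (-1, -9 + 2√3)

Group the x- and y-terms: 3(x² + 2x) + (y² + 18y) = -66
Completing the square gives 3(x + 1)² + (y + 9)² = -66 + 3 + 81 = 18.
Dividing both sides by 18: (x + 1)²/6 + (y + 9)²/18 = 1
Ellipse, center (-1, -9), major axis vertical; a² = 18, b² = 6.
c² = a² - b² = 18 - 6 = 12, so c = 2√3.
Foci lie on the vertical axis through the center: (h, k ± c).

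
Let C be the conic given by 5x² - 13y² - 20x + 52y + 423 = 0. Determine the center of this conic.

Collect terms: 5(x² - 4x) -13(y² - 4y) = -423
5(x - 2)² -13(y - 2)² = -423 + 20 - 52 = -455
Divide through by -455 to get (y - 2)²/35 - (x - 2)²/91 = 1.
Hyperbola with center (2, 2).

(2, 2)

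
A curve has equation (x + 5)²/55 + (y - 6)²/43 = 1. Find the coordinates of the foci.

(-5 - 2√3, 6) and (-5 + 2√3, 6)

Center (-5, 6). The larger denominator 55 sits under the x-term, so the major axis is horizontal; a² = 55, b² = 43.
c² = a² - b² = 55 - 43 = 12, so c = 2√3.
Foci lie on the horizontal axis through the center: (h ± c, k).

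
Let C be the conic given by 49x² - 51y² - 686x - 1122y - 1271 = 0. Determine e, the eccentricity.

Rearranging, 49(x² - 14x) -51(y² + 22y) = 1271.
Complete the square in x and y: 49(x - 7)² -51(y + 11)² = 1271 + 2401 - 6171 = -2499
Divide by -2499: (y + 11)²/49 - (x - 7)²/51 = 1
Hyperbola, center (7, -11), transverse axis vertical; a² = 49, b² = 51.
c² = a² + b² = 100, so c = 10.
e = c/a = 10/7.

e = 10/7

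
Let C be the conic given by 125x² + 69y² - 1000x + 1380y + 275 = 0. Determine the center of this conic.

(4, -10)

Rearranging, 125(x² - 8x) + 69(y² + 20y) = -275.
Completing the square gives 125(x - 4)² + 69(y + 10)² = -275 + 2000 + 6900 = 8625.
Divide by 8625: (x - 4)²/69 + (y + 10)²/125 = 1
Ellipse with center (4, -10).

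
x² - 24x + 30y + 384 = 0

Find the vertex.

(12, -8)

Only x is squared. Complete the square in x: (x - 12)² = -30(y + 8).
Vertex (12, -8); 4p = -30 so p = -15/2. Opens down.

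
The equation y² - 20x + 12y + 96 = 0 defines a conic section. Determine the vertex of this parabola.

Only y is squared. Complete the square in y: (y + 6)² = 20(x - 3).
Vertex (3, -6); 4p = 20 so p = 5. Opens right.

(3, -6)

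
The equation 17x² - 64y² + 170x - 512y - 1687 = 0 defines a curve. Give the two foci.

Collect terms: 17(x² + 10x) -64(y² + 8y) = 1687
Completing the square gives 17(x + 5)² -64(y + 4)² = 1687 + 425 - 1024 = 1088.
Dividing both sides by 1088: (x + 5)²/64 - (y + 4)²/17 = 1
Hyperbola, center (-5, -4), transverse axis horizontal; a² = 64, b² = 17.
c² = a² + b² = 64 + 17 = 81, so c = 9.
Foci lie on the horizontal axis through the center: (h ± c, k).

(-14, -4) and (4, -4)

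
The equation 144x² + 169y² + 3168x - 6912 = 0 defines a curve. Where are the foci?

Group the x- and y-terms: 144(x² + 22x) + 169y² = 6912
Complete the square: 144(x + 11)² + 169y² = 6912 + 17424 + 0 = 24336
Divide by 24336: (x + 11)²/169 + y²/144 = 1
Ellipse, center (-11, 0), major axis horizontal; a² = 169, b² = 144.
c² = a² - b² = 169 - 144 = 25, so c = 5.
Foci lie on the horizontal axis through the center: (h ± c, k).

(-16, 0) and (-6, 0)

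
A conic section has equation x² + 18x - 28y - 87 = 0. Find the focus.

Only x is squared. Complete the square in x: (x + 9)² = 28(y + 6).
Vertex (-9, -6); 4p = 28 so p = 7. Opens up.
Focus is p units from the vertex along the axis: (h, k + p).

(-9, 1)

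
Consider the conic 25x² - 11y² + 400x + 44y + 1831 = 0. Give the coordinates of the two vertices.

(-8, -3) and (-8, 7)

Group: 25(x² + 16x) -11(y² - 4y) = -1831
Complete the square: 25(x + 8)² -11(y - 2)² = -1831 + 1600 - 44 = -275
Divide through by -275 to get (y - 2)²/25 - (x + 8)²/11 = 1.
Hyperbola, center (-8, 2), transverse axis vertical; a² = 25, b² = 11.
a = 5. Vertices at (h, k ± a).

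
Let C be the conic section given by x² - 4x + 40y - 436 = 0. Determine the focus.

(2, 1)

Only x is squared. Complete the square in x: (x - 2)² = -40(y - 11).
Vertex (2, 11); 4p = -40 so p = -10. Opens down.
Focus is p units from the vertex along the axis: (h, k + p).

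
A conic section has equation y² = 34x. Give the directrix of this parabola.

Vertex (0, 0); 4p = 34 so p = 17/2. Opens right.
Directrix is the vertical line x = h − p = 0 − (17/2) = -17/2.

x = -17/2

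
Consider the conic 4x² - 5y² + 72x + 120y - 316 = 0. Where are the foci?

(-9, 6) and (-9, 18)

Collect terms: 4(x² + 18x) -5(y² - 24y) = 316
Completing the square gives 4(x + 9)² -5(y - 12)² = 316 + 324 - 720 = -80.
Dividing both sides by -80: (y - 12)²/16 - (x + 9)²/20 = 1
Hyperbola, center (-9, 12), transverse axis vertical; a² = 16, b² = 20.
c² = a² + b² = 16 + 20 = 36, so c = 6.
Foci lie on the vertical axis through the center: (h, k ± c).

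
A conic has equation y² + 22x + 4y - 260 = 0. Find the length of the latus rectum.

22

Only y is squared. Complete the square in y: (y + 2)² = -22(x - 12).
Vertex (12, -2); 4p = -22 so p = -11/2. Opens left.
Latus rectum length = |4p| = 22.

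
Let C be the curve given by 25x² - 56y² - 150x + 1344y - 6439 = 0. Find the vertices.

(3, 7) and (3, 17)

25(x² - 6x) -56(y² - 24y) = 6439
Complete the square in x and y: 25(x - 3)² -56(y - 12)² = 6439 + 225 - 8064 = -1400
Dividing both sides by -1400: (y - 12)²/25 - (x - 3)²/56 = 1
Hyperbola, center (3, 12), transverse axis vertical; a² = 25, b² = 56.
a = 5. Vertices at (h, k ± a).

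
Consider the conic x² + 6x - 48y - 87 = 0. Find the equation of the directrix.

Only x is squared. Complete the square in x: (x + 3)² = 48(y + 2).
Vertex (-3, -2); 4p = 48 so p = 12. Opens up.
Directrix is the horizontal line y = k − p = -2 − (12) = -14.

y = -14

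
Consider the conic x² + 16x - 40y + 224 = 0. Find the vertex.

(-8, 4)

Only x is squared. Complete the square in x: (x + 8)² = 40(y - 4).
Vertex (-8, 4); 4p = 40 so p = 10. Opens up.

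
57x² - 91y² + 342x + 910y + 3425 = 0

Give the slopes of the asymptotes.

√5187/91 and -√5187/91

Group the x- and y-terms: 57(x² + 6x) -91(y² - 10y) = -3425
Complete the square: 57(x + 3)² -91(y - 5)² = -3425 + 513 - 2275 = -5187
Divide by -5187: (y - 5)²/57 - (x + 3)²/91 = 1
Hyperbola, center (-3, 5), transverse axis vertical; a² = 57, b² = 91.
For a vertical hyperbola the asymptotes have slope ±a/b.
Here that is ±√57/√91 = ±√5187/91.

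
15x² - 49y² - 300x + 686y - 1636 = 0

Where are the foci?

(2, 7) and (18, 7)

Collect terms: 15(x² - 20x) -49(y² - 14y) = 1636
Completing the square gives 15(x - 10)² -49(y - 7)² = 1636 + 1500 - 2401 = 735.
Dividing both sides by 735: (x - 10)²/49 - (y - 7)²/15 = 1
Hyperbola, center (10, 7), transverse axis horizontal; a² = 49, b² = 15.
c² = a² + b² = 49 + 15 = 64, so c = 8.
Foci lie on the horizontal axis through the center: (h ± c, k).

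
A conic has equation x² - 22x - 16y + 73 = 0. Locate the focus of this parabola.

(11, 1)

Only x is squared. Complete the square in x: (x - 11)² = 16(y + 3).
Vertex (11, -3); 4p = 16 so p = 4. Opens up.
Focus is p units from the vertex along the axis: (h, k + p).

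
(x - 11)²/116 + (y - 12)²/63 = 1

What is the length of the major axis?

4√29

Center (11, 12). The larger denominator 116 sits under the x-term, so the major axis is horizontal; a² = 116, b² = 63.
a² = 116 so a = 2√29; the major axis has length 2a = 4√29.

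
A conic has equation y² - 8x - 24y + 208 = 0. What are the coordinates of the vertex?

Only y is squared. Complete the square in y: (y - 12)² = 8(x - 8).
Vertex (8, 12); 4p = 8 so p = 2. Opens right.

(8, 12)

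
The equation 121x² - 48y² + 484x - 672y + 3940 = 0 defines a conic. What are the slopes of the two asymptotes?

Group: 121(x² + 4x) -48(y² + 14y) = -3940
Complete the square in x and y: 121(x + 2)² -48(y + 7)² = -3940 + 484 - 2352 = -5808
Dividing both sides by -5808: (y + 7)²/121 - (x + 2)²/48 = 1
Hyperbola, center (-2, -7), transverse axis vertical; a² = 121, b² = 48.
For a vertical hyperbola the asymptotes have slope ±a/b.
Here that is ±11/4√3 = ±11√3/12.

11√3/12 and -11√3/12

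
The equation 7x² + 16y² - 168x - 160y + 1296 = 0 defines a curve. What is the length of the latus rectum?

7/2

Collect terms: 7(x² - 24x) + 16(y² - 10y) = -1296
7(x - 12)² + 16(y - 5)² = -1296 + 1008 + 400 = 112
Divide by 112: (x - 12)²/16 + (y - 5)²/7 = 1
Ellipse, center (12, 5), major axis horizontal; a² = 16, b² = 7.
Latus rectum length = 2b²/a = 2·7/4 = 7/2.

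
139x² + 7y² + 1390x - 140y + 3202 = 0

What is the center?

Group: 139(x² + 10x) + 7(y² - 20y) = -3202
Completing the square gives 139(x + 5)² + 7(y - 10)² = -3202 + 3475 + 700 = 973.
Dividing both sides by 973: (x + 5)²/7 + (y - 10)²/139 = 1
Ellipse with center (-5, 10).

(-5, 10)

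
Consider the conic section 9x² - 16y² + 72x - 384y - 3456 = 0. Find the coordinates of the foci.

Group the x- and y-terms: 9(x² + 8x) -16(y² + 24y) = 3456
Completing the square gives 9(x + 4)² -16(y + 12)² = 3456 + 144 - 2304 = 1296.
Dividing both sides by 1296: (x + 4)²/144 - (y + 12)²/81 = 1
Hyperbola, center (-4, -12), transverse axis horizontal; a² = 144, b² = 81.
c² = a² + b² = 144 + 81 = 225, so c = 15.
Foci lie on the horizontal axis through the center: (h ± c, k).

(-19, -12) and (11, -12)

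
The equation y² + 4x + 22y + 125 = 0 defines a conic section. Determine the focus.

Only y is squared. Complete the square in y: (y + 11)² = -4(x + 1).
Vertex (-1, -11); 4p = -4 so p = -1. Opens left.
Focus is p units from the vertex along the axis: (h + p, k).

(-2, -11)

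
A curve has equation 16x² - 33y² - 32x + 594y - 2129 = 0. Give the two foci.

Group: 16(x² - 2x) -33(y² - 18y) = 2129
Completing the square gives 16(x - 1)² -33(y - 9)² = 2129 + 16 - 2673 = -528.
Dividing both sides by -528: (y - 9)²/16 - (x - 1)²/33 = 1
Hyperbola, center (1, 9), transverse axis vertical; a² = 16, b² = 33.
c² = a² + b² = 16 + 33 = 49, so c = 7.
Foci lie on the vertical axis through the center: (h, k ± c).

(1, 2) and (1, 16)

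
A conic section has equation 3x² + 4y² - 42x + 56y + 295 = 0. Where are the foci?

Group the x- and y-terms: 3(x² - 14x) + 4(y² + 14y) = -295
Complete the square: 3(x - 7)² + 4(y + 7)² = -295 + 147 + 196 = 48
Dividing both sides by 48: (x - 7)²/16 + (y + 7)²/12 = 1
Ellipse, center (7, -7), major axis horizontal; a² = 16, b² = 12.
c² = a² - b² = 16 - 12 = 4, so c = 2.
Foci lie on the horizontal axis through the center: (h ± c, k).

(5, -7) and (9, -7)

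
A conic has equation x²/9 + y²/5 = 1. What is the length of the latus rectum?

Center (0, 0). The larger denominator 9 sits under the x-term, so the major axis is horizontal; a² = 9, b² = 5.
Latus rectum length = 2b²/a = 2·5/3 = 10/3.

10/3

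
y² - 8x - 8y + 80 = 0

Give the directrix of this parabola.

x = 6

Only y is squared. Complete the square in y: (y - 4)² = 8(x - 8).
Vertex (8, 4); 4p = 8 so p = 2. Opens right.
Directrix is the vertical line x = h − p = 8 − (2) = 6.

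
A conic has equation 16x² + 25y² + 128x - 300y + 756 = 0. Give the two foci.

Collect terms: 16(x² + 8x) + 25(y² - 12y) = -756
Complete the square in x and y: 16(x + 4)² + 25(y - 6)² = -756 + 256 + 900 = 400
Divide by 400: (x + 4)²/25 + (y - 6)²/16 = 1
Ellipse, center (-4, 6), major axis horizontal; a² = 25, b² = 16.
c² = a² - b² = 25 - 16 = 9, so c = 3.
Foci lie on the horizontal axis through the center: (h ± c, k).

(-7, 6) and (-1, 6)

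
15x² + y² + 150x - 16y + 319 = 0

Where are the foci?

(-5, 8 - 4√7) and (-5, 8 + 4√7)

15(x² + 10x) + (y² - 16y) = -319
Completing the square gives 15(x + 5)² + (y - 8)² = -319 + 375 + 64 = 120.
Divide by 120: (x + 5)²/8 + (y - 8)²/120 = 1
Ellipse, center (-5, 8), major axis vertical; a² = 120, b² = 8.
c² = a² - b² = 120 - 8 = 112, so c = 4√7.
Foci lie on the vertical axis through the center: (h, k ± c).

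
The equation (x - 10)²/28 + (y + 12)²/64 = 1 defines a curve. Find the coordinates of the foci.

(10, -18) and (10, -6)

Center (10, -12). The larger denominator 64 sits under the y-term, so the major axis is vertical; a² = 64, b² = 28.
c² = a² - b² = 64 - 28 = 36, so c = 6.
Foci lie on the vertical axis through the center: (h, k ± c).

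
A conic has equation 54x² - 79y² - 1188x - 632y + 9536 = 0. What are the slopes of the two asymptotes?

3√474/79 and -3√474/79

Group: 54(x² - 22x) -79(y² + 8y) = -9536
Complete the square: 54(x - 11)² -79(y + 4)² = -9536 + 6534 - 1264 = -4266
Divide by -4266: (y + 4)²/54 - (x - 11)²/79 = 1
Hyperbola, center (11, -4), transverse axis vertical; a² = 54, b² = 79.
For a vertical hyperbola the asymptotes have slope ±a/b.
Here that is ±3√6/√79 = ±3√474/79.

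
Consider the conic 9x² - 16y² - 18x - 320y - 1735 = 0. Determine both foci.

(-4, -10) and (6, -10)

Group: 9(x² - 2x) -16(y² + 20y) = 1735
Completing the square gives 9(x - 1)² -16(y + 10)² = 1735 + 9 - 1600 = 144.
Dividing both sides by 144: (x - 1)²/16 - (y + 10)²/9 = 1
Hyperbola, center (1, -10), transverse axis horizontal; a² = 16, b² = 9.
c² = a² + b² = 16 + 9 = 25, so c = 5.
Foci lie on the horizontal axis through the center: (h ± c, k).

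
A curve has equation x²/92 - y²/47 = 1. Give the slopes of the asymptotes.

√1081/46 and -√1081/46

Center (0, 0). The positive term is the x-term, so the transverse axis is horizontal; a² = 92, b² = 47.
For a horizontal hyperbola the asymptotes have slope ±b/a.
Here that is ±√47/2√23 = ±√1081/46.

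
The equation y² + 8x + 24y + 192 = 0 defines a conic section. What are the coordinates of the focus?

Only y is squared. Complete the square in y: (y + 12)² = -8(x + 6).
Vertex (-6, -12); 4p = -8 so p = -2. Opens left.
Focus is p units from the vertex along the axis: (h + p, k).

(-8, -12)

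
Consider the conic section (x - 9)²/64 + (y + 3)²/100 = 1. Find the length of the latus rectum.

Center (9, -3). The larger denominator 100 sits under the y-term, so the major axis is vertical; a² = 100, b² = 64.
Latus rectum length = 2b²/a = 2·64/10 = 64/5.

64/5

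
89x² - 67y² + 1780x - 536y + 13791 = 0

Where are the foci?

Rearranging, 89(x² + 20x) -67(y² + 8y) = -13791.
89(x + 10)² -67(y + 4)² = -13791 + 8900 - 1072 = -5963
Divide by -5963: (y + 4)²/89 - (x + 10)²/67 = 1
Hyperbola, center (-10, -4), transverse axis vertical; a² = 89, b² = 67.
c² = a² + b² = 89 + 67 = 156, so c = 2√39.
Foci lie on the vertical axis through the center: (h, k ± c).

(-10, -4 - 2√39) and (-10, -4 + 2√39)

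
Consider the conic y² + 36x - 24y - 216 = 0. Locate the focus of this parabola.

Only y is squared. Complete the square in y: (y - 12)² = -36(x - 10).
Vertex (10, 12); 4p = -36 so p = -9. Opens left.
Focus is p units from the vertex along the axis: (h + p, k).

(1, 12)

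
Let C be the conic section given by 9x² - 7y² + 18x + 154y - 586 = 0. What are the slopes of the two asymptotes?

3√7/7 and -3√7/7

Rearranging, 9(x² + 2x) -7(y² - 22y) = 586.
Complete the square in x and y: 9(x + 1)² -7(y - 11)² = 586 + 9 - 847 = -252
Divide through by -252 to get (y - 11)²/36 - (x + 1)²/28 = 1.
Hyperbola, center (-1, 11), transverse axis vertical; a² = 36, b² = 28.
For a vertical hyperbola the asymptotes have slope ±a/b.
Here that is ±6/2√7 = ±3√7/7.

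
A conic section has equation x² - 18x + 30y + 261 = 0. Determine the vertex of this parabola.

Only x is squared. Complete the square in x: (x - 9)² = -30(y + 6).
Vertex (9, -6); 4p = -30 so p = -15/2. Opens down.

(9, -6)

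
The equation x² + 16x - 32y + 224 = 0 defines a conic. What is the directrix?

Only x is squared. Complete the square in x: (x + 8)² = 32(y - 5).
Vertex (-8, 5); 4p = 32 so p = 8. Opens up.
Directrix is the horizontal line y = k − p = 5 − (8) = -3.

y = -3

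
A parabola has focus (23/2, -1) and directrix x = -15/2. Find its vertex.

(2, -1)

The vertex is the midpoint between the focus and the directrix along the axis of symmetry.
Axis is horizontal (directrix is vertical). Vertex x-coordinate = (23/2 + (-15/2))/2 = 2; y-coordinate = -1.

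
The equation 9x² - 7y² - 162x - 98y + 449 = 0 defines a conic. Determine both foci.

(9, -11) and (9, -3)

9(x² - 18x) -7(y² + 14y) = -449
Complete the square: 9(x - 9)² -7(y + 7)² = -449 + 729 - 343 = -63
Divide by -63: (y + 7)²/9 - (x - 9)²/7 = 1
Hyperbola, center (9, -7), transverse axis vertical; a² = 9, b² = 7.
c² = a² + b² = 9 + 7 = 16, so c = 4.
Foci lie on the vertical axis through the center: (h, k ± c).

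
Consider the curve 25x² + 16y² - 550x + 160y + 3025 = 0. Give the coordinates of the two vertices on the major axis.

(11, -10) and (11, 0)

Group the x- and y-terms: 25(x² - 22x) + 16(y² + 10y) = -3025
Complete the square in x and y: 25(x - 11)² + 16(y + 5)² = -3025 + 3025 + 400 = 400
Divide through by 400 to get (x - 11)²/16 + (y + 5)²/25 = 1.
Ellipse, center (11, -5), major axis vertical; a² = 25, b² = 16.
a = 5. Vertices at (h, k ± a).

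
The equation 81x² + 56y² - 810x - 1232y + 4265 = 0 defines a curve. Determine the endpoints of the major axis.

81(x² - 10x) + 56(y² - 22y) = -4265
81(x - 5)² + 56(y - 11)² = -4265 + 2025 + 6776 = 4536
Dividing both sides by 4536: (x - 5)²/56 + (y - 11)²/81 = 1
Ellipse, center (5, 11), major axis vertical; a² = 81, b² = 56.
a = 9. Vertices at (h, k ± a).

(5, 2) and (5, 20)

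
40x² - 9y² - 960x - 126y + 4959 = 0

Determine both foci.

Group: 40(x² - 24x) -9(y² + 14y) = -4959
40(x - 12)² -9(y + 7)² = -4959 + 5760 - 441 = 360
Dividing both sides by 360: (x - 12)²/9 - (y + 7)²/40 = 1
Hyperbola, center (12, -7), transverse axis horizontal; a² = 9, b² = 40.
c² = a² + b² = 9 + 40 = 49, so c = 7.
Foci lie on the horizontal axis through the center: (h ± c, k).

(5, -7) and (19, -7)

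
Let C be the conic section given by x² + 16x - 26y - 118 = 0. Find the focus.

(-8, -1/2)

Only x is squared. Complete the square in x: (x + 8)² = 26(y + 7).
Vertex (-8, -7); 4p = 26 so p = 13/2. Opens up.
Focus is p units from the vertex along the axis: (h, k + p).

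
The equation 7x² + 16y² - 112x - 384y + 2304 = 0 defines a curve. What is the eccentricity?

Group: 7(x² - 16x) + 16(y² - 24y) = -2304
Completing the square gives 7(x - 8)² + 16(y - 12)² = -2304 + 448 + 2304 = 448.
Divide by 448: (x - 8)²/64 + (y - 12)²/28 = 1
Ellipse, center (8, 12), major axis horizontal; a² = 64, b² = 28.
c² = a² - b² = 36, so c = 6.
e = c/a = 6/8 = 3/4.

e = 3/4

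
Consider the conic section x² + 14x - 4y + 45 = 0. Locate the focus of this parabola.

(-7, 0)

Only x is squared. Complete the square in x: (x + 7)² = 4(y + 1).
Vertex (-7, -1); 4p = 4 so p = 1. Opens up.
Focus is p units from the vertex along the axis: (h, k + p).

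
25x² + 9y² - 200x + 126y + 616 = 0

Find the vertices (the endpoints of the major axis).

Rearranging, 25(x² - 8x) + 9(y² + 14y) = -616.
Completing the square gives 25(x - 4)² + 9(y + 7)² = -616 + 400 + 441 = 225.
Dividing both sides by 225: (x - 4)²/9 + (y + 7)²/25 = 1
Ellipse, center (4, -7), major axis vertical; a² = 25, b² = 9.
a = 5. Vertices at (h, k ± a).

(4, -12) and (4, -2)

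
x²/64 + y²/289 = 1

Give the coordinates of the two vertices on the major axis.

(0, -17) and (0, 17)

Center (0, 0). The larger denominator 289 sits under the y-term, so the major axis is vertical; a² = 289, b² = 64.
a = 17. Vertices at (h, k ± a).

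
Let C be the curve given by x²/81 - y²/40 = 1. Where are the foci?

(-11, 0) and (11, 0)

Center (0, 0). The positive term is the x-term, so the transverse axis is horizontal; a² = 81, b² = 40.
c² = a² + b² = 81 + 40 = 121, so c = 11.
Foci lie on the horizontal axis through the center: (h ± c, k).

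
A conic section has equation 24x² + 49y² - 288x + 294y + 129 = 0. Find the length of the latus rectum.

Rearranging, 24(x² - 12x) + 49(y² + 6y) = -129.
Completing the square gives 24(x - 6)² + 49(y + 3)² = -129 + 864 + 441 = 1176.
Dividing both sides by 1176: (x - 6)²/49 + (y + 3)²/24 = 1
Ellipse, center (6, -3), major axis horizontal; a² = 49, b² = 24.
Latus rectum length = 2b²/a = 2·24/7 = 48/7.

48/7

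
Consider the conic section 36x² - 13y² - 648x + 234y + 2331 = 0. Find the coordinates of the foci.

(9, 2) and (9, 16)

Group: 36(x² - 18x) -13(y² - 18y) = -2331
Complete the square: 36(x - 9)² -13(y - 9)² = -2331 + 2916 - 1053 = -468
Dividing both sides by -468: (y - 9)²/36 - (x - 9)²/13 = 1
Hyperbola, center (9, 9), transverse axis vertical; a² = 36, b² = 13.
c² = a² + b² = 36 + 13 = 49, so c = 7.
Foci lie on the vertical axis through the center: (h, k ± c).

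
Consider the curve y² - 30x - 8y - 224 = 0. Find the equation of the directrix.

x = -31/2

Only y is squared. Complete the square in y: (y - 4)² = 30(x + 8).
Vertex (-8, 4); 4p = 30 so p = 15/2. Opens right.
Directrix is the vertical line x = h − p = -8 − (15/2) = -31/2.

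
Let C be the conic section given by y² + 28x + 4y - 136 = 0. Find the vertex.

(5, -2)

Only y is squared. Complete the square in y: (y + 2)² = -28(x - 5).
Vertex (5, -2); 4p = -28 so p = -7. Opens left.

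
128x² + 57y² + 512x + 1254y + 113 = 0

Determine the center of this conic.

Collect terms: 128(x² + 4x) + 57(y² + 22y) = -113
Completing the square gives 128(x + 2)² + 57(y + 11)² = -113 + 512 + 6897 = 7296.
Divide by 7296: (x + 2)²/57 + (y + 11)²/128 = 1
Ellipse with center (-2, -11).

(-2, -11)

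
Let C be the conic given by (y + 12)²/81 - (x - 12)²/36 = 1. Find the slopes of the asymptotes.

Center (12, -12). The positive term is the y-term, so the transverse axis is vertical; a² = 81, b² = 36.
For a vertical hyperbola the asymptotes have slope ±a/b.
Here that is ±9/6 = ±3/2.

3/2 and -3/2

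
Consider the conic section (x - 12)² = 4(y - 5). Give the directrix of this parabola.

Vertex (12, 5); 4p = 4 so p = 1. Opens up.
Directrix is the horizontal line y = k − p = 5 − (1) = 4.

y = 4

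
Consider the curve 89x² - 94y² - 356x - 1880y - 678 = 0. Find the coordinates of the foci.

(2, -10 - √183) and (2, -10 + √183)

Collect terms: 89(x² - 4x) -94(y² + 20y) = 678
Complete the square in x and y: 89(x - 2)² -94(y + 10)² = 678 + 356 - 9400 = -8366
Dividing both sides by -8366: (y + 10)²/89 - (x - 2)²/94 = 1
Hyperbola, center (2, -10), transverse axis vertical; a² = 89, b² = 94.
c² = a² + b² = 89 + 94 = 183, so c = √183.
Foci lie on the vertical axis through the center: (h, k ± c).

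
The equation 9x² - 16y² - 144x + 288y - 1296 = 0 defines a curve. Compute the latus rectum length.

Group: 9(x² - 16x) -16(y² - 18y) = 1296
Complete the square: 9(x - 8)² -16(y - 9)² = 1296 + 576 - 1296 = 576
Dividing both sides by 576: (x - 8)²/64 - (y - 9)²/36 = 1
Hyperbola, center (8, 9), transverse axis horizontal; a² = 64, b² = 36.
Latus rectum length = 2b²/a = 2·36/8 = 9.

9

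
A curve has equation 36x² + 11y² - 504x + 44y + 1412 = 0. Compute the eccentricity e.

e = 5/6

36(x² - 14x) + 11(y² + 4y) = -1412
36(x - 7)² + 11(y + 2)² = -1412 + 1764 + 44 = 396
Dividing both sides by 396: (x - 7)²/11 + (y + 2)²/36 = 1
Ellipse, center (7, -2), major axis vertical; a² = 36, b² = 11.
c² = a² - b² = 25, so c = 5.
e = c/a = 5/6.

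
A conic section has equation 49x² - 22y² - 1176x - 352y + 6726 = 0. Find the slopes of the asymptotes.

7√22/22 and -7√22/22

Rearranging, 49(x² - 24x) -22(y² + 16y) = -6726.
49(x - 12)² -22(y + 8)² = -6726 + 7056 - 1408 = -1078
Dividing both sides by -1078: (y + 8)²/49 - (x - 12)²/22 = 1
Hyperbola, center (12, -8), transverse axis vertical; a² = 49, b² = 22.
For a vertical hyperbola the asymptotes have slope ±a/b.
Here that is ±7/√22 = ±7√22/22.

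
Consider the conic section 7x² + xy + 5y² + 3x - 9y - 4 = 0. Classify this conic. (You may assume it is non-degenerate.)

A = 7, B = 1, C = 5.
Discriminant B² − 4AC = 1² − 4·7·5 = -139.
B² − 4AC < 0 ⇒ ellipse.

ellipse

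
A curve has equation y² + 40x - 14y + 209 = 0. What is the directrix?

x = 6

Only y is squared. Complete the square in y: (y - 7)² = -40(x + 4).
Vertex (-4, 7); 4p = -40 so p = -10. Opens left.
Directrix is the vertical line x = h − p = -4 − (-10) = 6.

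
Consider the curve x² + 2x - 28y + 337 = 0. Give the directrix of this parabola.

Only x is squared. Complete the square in x: (x + 1)² = 28(y - 12).
Vertex (-1, 12); 4p = 28 so p = 7. Opens up.
Directrix is the horizontal line y = k − p = 12 − (7) = 5.

y = 5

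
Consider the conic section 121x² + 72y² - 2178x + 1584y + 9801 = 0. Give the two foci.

(9, -18) and (9, -4)

Rearranging, 121(x² - 18x) + 72(y² + 22y) = -9801.
Complete the square: 121(x - 9)² + 72(y + 11)² = -9801 + 9801 + 8712 = 8712
Divide through by 8712 to get (x - 9)²/72 + (y + 11)²/121 = 1.
Ellipse, center (9, -11), major axis vertical; a² = 121, b² = 72.
c² = a² - b² = 121 - 72 = 49, so c = 7.
Foci lie on the vertical axis through the center: (h, k ± c).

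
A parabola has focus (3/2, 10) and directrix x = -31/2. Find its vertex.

(-7, 10)

The vertex is the midpoint between the focus and the directrix along the axis of symmetry.
Axis is horizontal (directrix is vertical). Vertex x-coordinate = (3/2 + (-31/2))/2 = -7; y-coordinate = 10.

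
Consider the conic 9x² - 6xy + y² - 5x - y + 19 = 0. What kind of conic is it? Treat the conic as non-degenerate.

parabola

A = 9, B = -6, C = 1.
Discriminant B² − 4AC = (-6)² − 4·9·1 = 0.
B² − 4AC = 0 ⇒ parabola.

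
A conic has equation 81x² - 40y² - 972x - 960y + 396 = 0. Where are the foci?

Rearranging, 81(x² - 12x) -40(y² + 24y) = -396.
81(x - 6)² -40(y + 12)² = -396 + 2916 - 5760 = -3240
Dividing both sides by -3240: (y + 12)²/81 - (x - 6)²/40 = 1
Hyperbola, center (6, -12), transverse axis vertical; a² = 81, b² = 40.
c² = a² + b² = 81 + 40 = 121, so c = 11.
Foci lie on the vertical axis through the center: (h, k ± c).

(6, -23) and (6, -1)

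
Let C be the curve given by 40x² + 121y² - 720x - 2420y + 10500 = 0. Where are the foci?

(0, 10) and (18, 10)

Group: 40(x² - 18x) + 121(y² - 20y) = -10500
Complete the square in x and y: 40(x - 9)² + 121(y - 10)² = -10500 + 3240 + 12100 = 4840
Dividing both sides by 4840: (x - 9)²/121 + (y - 10)²/40 = 1
Ellipse, center (9, 10), major axis horizontal; a² = 121, b² = 40.
c² = a² - b² = 121 - 40 = 81, so c = 9.
Foci lie on the horizontal axis through the center: (h ± c, k).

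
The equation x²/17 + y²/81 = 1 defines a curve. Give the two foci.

Center (0, 0). The larger denominator 81 sits under the y-term, so the major axis is vertical; a² = 81, b² = 17.
c² = a² - b² = 81 - 17 = 64, so c = 8.
Foci lie on the vertical axis through the center: (h, k ± c).

(0, -8) and (0, 8)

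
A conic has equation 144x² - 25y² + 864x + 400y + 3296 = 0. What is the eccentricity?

Group: 144(x² + 6x) -25(y² - 16y) = -3296
Completing the square gives 144(x + 3)² -25(y - 8)² = -3296 + 1296 - 1600 = -3600.
Divide through by -3600 to get (y - 8)²/144 - (x + 3)²/25 = 1.
Hyperbola, center (-3, 8), transverse axis vertical; a² = 144, b² = 25.
c² = a² + b² = 169, so c = 13.
e = c/a = 13/12.

e = 13/12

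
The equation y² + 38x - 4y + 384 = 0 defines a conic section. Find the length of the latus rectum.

Only y is squared. Complete the square in y: (y - 2)² = -38(x + 10).
Vertex (-10, 2); 4p = -38 so p = -19/2. Opens left.
Latus rectum length = |4p| = 38.

38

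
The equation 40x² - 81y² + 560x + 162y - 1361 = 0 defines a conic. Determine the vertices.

40(x² + 14x) -81(y² - 2y) = 1361
Complete the square: 40(x + 7)² -81(y - 1)² = 1361 + 1960 - 81 = 3240
Dividing both sides by 3240: (x + 7)²/81 - (y - 1)²/40 = 1
Hyperbola, center (-7, 1), transverse axis horizontal; a² = 81, b² = 40.
a = 9. Vertices at (h ± a, k).

(-16, 1) and (2, 1)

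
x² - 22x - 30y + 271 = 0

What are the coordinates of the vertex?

(11, 5)

Only x is squared. Complete the square in x: (x - 11)² = 30(y - 5).
Vertex (11, 5); 4p = 30 so p = 15/2. Opens up.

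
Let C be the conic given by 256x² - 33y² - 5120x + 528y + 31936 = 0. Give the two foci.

Collect terms: 256(x² - 20x) -33(y² - 16y) = -31936
256(x - 10)² -33(y - 8)² = -31936 + 25600 - 2112 = -8448
Dividing both sides by -8448: (y - 8)²/256 - (x - 10)²/33 = 1
Hyperbola, center (10, 8), transverse axis vertical; a² = 256, b² = 33.
c² = a² + b² = 256 + 33 = 289, so c = 17.
Foci lie on the vertical axis through the center: (h, k ± c).

(10, -9) and (10, 25)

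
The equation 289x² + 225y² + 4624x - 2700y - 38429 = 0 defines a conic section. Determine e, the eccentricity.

e = 8/17

289(x² + 16x) + 225(y² - 12y) = 38429
289(x + 8)² + 225(y - 6)² = 38429 + 18496 + 8100 = 65025
Dividing both sides by 65025: (x + 8)²/225 + (y - 6)²/289 = 1
Ellipse, center (-8, 6), major axis vertical; a² = 289, b² = 225.
c² = a² - b² = 64, so c = 8.
e = c/a = 8/17.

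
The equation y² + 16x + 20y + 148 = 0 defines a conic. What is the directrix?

Only y is squared. Complete the square in y: (y + 10)² = -16(x + 3).
Vertex (-3, -10); 4p = -16 so p = -4. Opens left.
Directrix is the vertical line x = h − p = -3 − (-4) = 1.

x = 1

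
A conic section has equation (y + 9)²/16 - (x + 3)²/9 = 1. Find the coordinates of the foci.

(-3, -14) and (-3, -4)

Center (-3, -9). The positive term is the y-term, so the transverse axis is vertical; a² = 16, b² = 9.
c² = a² + b² = 16 + 9 = 25, so c = 5.
Foci lie on the vertical axis through the center: (h, k ± c).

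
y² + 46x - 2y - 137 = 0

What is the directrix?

x = 29/2

Only y is squared. Complete the square in y: (y - 1)² = -46(x - 3).
Vertex (3, 1); 4p = -46 so p = -23/2. Opens left.
Directrix is the vertical line x = h − p = 3 − (-23/2) = 29/2.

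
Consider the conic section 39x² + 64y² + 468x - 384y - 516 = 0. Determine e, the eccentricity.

e = 5/8

Collect terms: 39(x² + 12x) + 64(y² - 6y) = 516
39(x + 6)² + 64(y - 3)² = 516 + 1404 + 576 = 2496
Divide through by 2496 to get (x + 6)²/64 + (y - 3)²/39 = 1.
Ellipse, center (-6, 3), major axis horizontal; a² = 64, b² = 39.
c² = a² - b² = 25, so c = 5.
e = c/a = 5/8.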